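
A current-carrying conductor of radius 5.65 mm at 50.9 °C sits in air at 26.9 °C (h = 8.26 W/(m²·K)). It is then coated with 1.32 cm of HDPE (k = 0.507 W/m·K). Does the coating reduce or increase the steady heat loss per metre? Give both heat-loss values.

Critical radius for a cylinder: r_cr = k/h = 0.0614 m = 6.14 cm.
Outer radius after coating: r₂ = 0.00565 + 0.0132 = 0.01885 m.
Since r₁ < r_cr and r₂ ≤ r_cr, the coating moves toward the maximum at r_cr — heat loss rises.
Bare: R = 1/(2πr₁h) = 3.410 m·K/W; Q = 24/3.410 = 7.04 W/m.
Coated: R = R_cond + R_conv = 1.400 m·K/W; Q = 24/1.400 = 17.1 W/m.

increases: 7.04 → 17.1 W/m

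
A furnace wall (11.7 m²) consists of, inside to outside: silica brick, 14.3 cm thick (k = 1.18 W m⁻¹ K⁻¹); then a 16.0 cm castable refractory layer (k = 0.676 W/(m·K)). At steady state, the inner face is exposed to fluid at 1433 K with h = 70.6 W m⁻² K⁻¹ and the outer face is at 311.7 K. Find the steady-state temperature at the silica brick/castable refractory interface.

Treat each layer as a resistance in series:
  R_conv,in = 1/(hA) = 1/(70.6·11.7) = 0.001211 K/W
  R_silica brick = L/(kA) = 0.143/(1.18·11.7) = 0.01036 K/W
  R_castable refractory = L/(kA) = 0.160/(0.676·11.7) = 0.02023 K/W
ΣR = 0.001211 + 0.01036 + 0.02023 = 0.03180 K/W
Q = ΔT/ΣR = (1433 K − 311.7 K)/0.03180 = 35260 W
From the inner boundary to the silica brick/castable refractory interface, ΣR_partial = 0.01157 K/W.
T_interface = T_in − Q·ΣR_partial = 1433 K − (35260)(0.01157) = 1025 K

T = 1025 K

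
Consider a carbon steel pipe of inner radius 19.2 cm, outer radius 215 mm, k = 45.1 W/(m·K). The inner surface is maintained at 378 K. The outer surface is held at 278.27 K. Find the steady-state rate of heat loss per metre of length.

Q' = 2πk·ΔT/ln(r₂/r₁) = 2π × 45.1 × 99.73 / ln(0.215/0.192) = 2.50×10^5 W/m

Q' = 250 kW/m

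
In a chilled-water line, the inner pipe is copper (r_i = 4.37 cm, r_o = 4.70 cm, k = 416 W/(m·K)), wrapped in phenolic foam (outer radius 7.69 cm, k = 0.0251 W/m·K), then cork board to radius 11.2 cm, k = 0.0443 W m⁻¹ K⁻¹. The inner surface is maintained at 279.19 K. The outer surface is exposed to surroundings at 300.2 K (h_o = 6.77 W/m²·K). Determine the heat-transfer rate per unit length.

Series thermal resistances, inner to outer:
  R'_copper = ln(0.0470/0.0437)/(2πk) = 0.07280/(2π·416) = 2.785×10^-5 m·K/W
  R'_phenolic foam = ln(0.0769/0.0470)/(2πk) = 0.4924/(2π·0.0251) = 3.122 m·K/W
  R'_cork board = ln(0.112/0.0769)/(2πk) = 0.3760/(2π·0.0443) = 1.351 m·K/W
  R'_conv,out = 1/(2πr h) = 1/(2π·0.112·6.77) = 0.2099 m·K/W
ΣR = 2.785×10^-5 + 3.122 + 1.351 + 0.2099 = 4.683 m·K/W
Q' = ΔT/ΣR = (279.19 K − 300.2 K)/4.683 = -4.49 W/m
(Negative Q' ⇒ heat flows inward; heat gain = 4.49 W/m.)

Q' = 4.49 W/m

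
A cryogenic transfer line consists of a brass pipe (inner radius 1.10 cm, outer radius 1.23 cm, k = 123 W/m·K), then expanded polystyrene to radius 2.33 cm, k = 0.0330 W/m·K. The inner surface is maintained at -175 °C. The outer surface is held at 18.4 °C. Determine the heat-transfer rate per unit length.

Treat each layer as a resistance in series:
  R'_brass = ln(0.0123/0.0110)/(2πk) = 0.1117/(2π·123) = 1.445×10^-4 m·K/W
  R'_expanded polystyrene = ln(0.0233/0.0123)/(2πk) = 0.6389/(2π·0.0330) = 3.081 m·K/W
ΣR = 1.445×10^-4 + 3.081 = 3.081 m·K/W
Q' = ΔT/ΣR = (-175 °C − 18.4 °C)/3.081 = -62.8 W/m
(Negative Q' ⇒ heat flows inward; heat gain = 62.8 W/m.)

Q' = 62.8 W/m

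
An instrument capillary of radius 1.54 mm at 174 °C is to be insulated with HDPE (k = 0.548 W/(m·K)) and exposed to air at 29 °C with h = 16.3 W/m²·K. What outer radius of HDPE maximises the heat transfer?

For a cylinder, r_cr = k_ins/h = 0.548/16.3 = 0.0336 m = 3.36 cm

r_cr = 3.36 cm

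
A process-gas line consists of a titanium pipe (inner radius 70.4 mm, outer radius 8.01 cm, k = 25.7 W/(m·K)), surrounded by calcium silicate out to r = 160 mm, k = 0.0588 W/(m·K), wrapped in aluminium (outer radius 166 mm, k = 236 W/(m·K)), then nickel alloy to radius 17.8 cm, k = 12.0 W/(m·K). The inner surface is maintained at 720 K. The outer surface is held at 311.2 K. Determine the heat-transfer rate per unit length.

Treat each layer as a resistance in series:
  R'_titanium = ln(0.0801/0.0704)/(2πk) = 0.1291/(2π·25.7) = 7.994×10^-4 m·K/W
  R'_calcium silicate = ln(0.160/0.0801)/(2πk) = 0.6919/(2π·0.0588) = 1.873 m·K/W
  R'_aluminium = ln(0.166/0.160)/(2πk) = 0.03681/(2π·236) = 2.483×10^-5 m·K/W
  R'_nickel alloy = ln(0.178/0.166)/(2πk) = 0.06980/(2π·12.0) = 9.257×10^-4 m·K/W
ΣR = 7.994×10^-4 + 1.873 + 2.483×10^-5 + 9.257×10^-4 = 1.875 m·K/W
Q' = ΔT/ΣR = (720 K − 311.2 K)/1.875 = 218 W/m

Q' = 218 W/m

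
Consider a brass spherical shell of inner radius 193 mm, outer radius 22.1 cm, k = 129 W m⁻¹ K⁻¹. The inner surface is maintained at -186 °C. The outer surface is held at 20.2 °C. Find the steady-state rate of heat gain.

Q = 509 kW

Q = 4πk·ΔT/(1/r₁ − 1/r₂) = 4π × 129 × 206.2 / (1/0.193 − 1/0.221) = 5.09×10^5 W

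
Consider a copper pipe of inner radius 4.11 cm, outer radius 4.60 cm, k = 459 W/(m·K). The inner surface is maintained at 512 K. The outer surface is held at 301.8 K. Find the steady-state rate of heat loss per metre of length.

Q' = 2πk·ΔT/ln(r₂/r₁) = 2π × 459 × 210.2 / ln(0.0460/0.0411) = 5.38×10^6 W/m

Q' = 5.38×10^6 W/m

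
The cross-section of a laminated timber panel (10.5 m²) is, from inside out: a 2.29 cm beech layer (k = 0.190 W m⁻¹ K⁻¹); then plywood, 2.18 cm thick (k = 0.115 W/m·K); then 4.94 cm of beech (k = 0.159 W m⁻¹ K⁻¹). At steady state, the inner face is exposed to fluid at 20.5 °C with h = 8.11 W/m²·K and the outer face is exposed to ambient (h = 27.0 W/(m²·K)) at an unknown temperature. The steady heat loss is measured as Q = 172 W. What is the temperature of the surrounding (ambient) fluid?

T_out = 7.70 °C

Sum the resistances:
  R_conv,in = 1/(hA) = 1/(8.11·10.5) = 0.01174 K/W
  R_beech = L/(kA) = 0.0229/(0.190·10.5) = 0.01148 K/W
  R_plywood = L/(kA) = 0.0218/(0.115·10.5) = 0.01805 K/W
  R_beech = L/(kA) = 0.0494/(0.159·10.5) = 0.02959 K/W
  R_conv,out = 1/(hA) = 1/(27.0·10.5) = 0.003527 K/W
ΣR = 0.07439 K/W
ΔT = Q·ΣR = 172 × 0.07439 = 12.80 K
Heat flows outward, so T_out = T_in − ΔT = 20.5 − 12.80 = 7.70 °C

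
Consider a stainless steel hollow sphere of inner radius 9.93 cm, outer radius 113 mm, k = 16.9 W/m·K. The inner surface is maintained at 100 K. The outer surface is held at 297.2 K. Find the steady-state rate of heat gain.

Q = 4πk·ΔT/(1/r₁ − 1/r₂) = 4π × 16.9 × 197.2 / (1/0.0993 − 1/0.113) = 34300 W

Q = 34300 W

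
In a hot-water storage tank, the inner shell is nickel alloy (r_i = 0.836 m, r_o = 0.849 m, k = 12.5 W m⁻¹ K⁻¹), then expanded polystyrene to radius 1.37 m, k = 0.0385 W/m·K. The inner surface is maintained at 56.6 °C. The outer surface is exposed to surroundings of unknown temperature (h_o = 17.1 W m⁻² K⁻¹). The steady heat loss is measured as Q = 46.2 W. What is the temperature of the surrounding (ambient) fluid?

Sum the resistances:
  R_nickel alloy = (1/0.836 − 1/0.849)/(4πk) = 0.01832/(4π·12.5) = 1.166×10^-4 K/W
  R_expanded polystyrene = (1/0.849 − 1/1.37)/(4πk) = 0.4479/(4π·0.0385) = 0.9258 K/W
  R_conv,out = 1/(4πr²h) = 1/(4π·1.37²·17.1) = 0.002479 K/W
ΣR = 0.9284 K/W
ΔT = Q·ΣR = 46.2 × 0.9284 = 42.89 K
Heat flows outward, so T_out = T_in − ΔT = 56.6 − 42.89 = 13.7 °C

T_out = 13.7 °C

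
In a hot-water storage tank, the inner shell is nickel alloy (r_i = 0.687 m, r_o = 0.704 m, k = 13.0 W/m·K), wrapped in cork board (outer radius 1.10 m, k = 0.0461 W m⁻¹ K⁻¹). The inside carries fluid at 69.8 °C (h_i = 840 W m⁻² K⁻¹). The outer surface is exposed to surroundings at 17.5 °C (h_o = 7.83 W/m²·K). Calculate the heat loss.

Treat each layer as a resistance in series:
  R_conv,in = 1/(4πr²h) = 1/(4π·0.687²·840) = 2.007×10^-4 K/W
  R_nickel alloy = (1/0.687 − 1/0.704)/(4πk) = 0.03515/(4π·13.0) = 2.152×10^-4 K/W
  R_cork board = (1/0.704 − 1/1.10)/(4πk) = 0.5114/(4π·0.0461) = 0.8827 K/W
  R_conv,out = 1/(4πr²h) = 1/(4π·1.10²·7.83) = 0.008399 K/W
ΣR = 2.007×10^-4 + 2.152×10^-4 + 0.8827 + 0.008399 = 0.8915 K/W
Q = ΔT/ΣR = (69.8 °C − 17.5 °C)/0.8915 = 58.7 W

Q = 58.7 W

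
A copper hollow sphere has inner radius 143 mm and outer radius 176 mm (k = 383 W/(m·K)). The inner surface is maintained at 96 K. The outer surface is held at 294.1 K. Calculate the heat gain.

Q = 727 kW

Q = 4πk·ΔT/(1/r₁ − 1/r₂) = 4π × 383 × 198.1 / (1/0.143 − 1/0.176) = 7.27×10^5 W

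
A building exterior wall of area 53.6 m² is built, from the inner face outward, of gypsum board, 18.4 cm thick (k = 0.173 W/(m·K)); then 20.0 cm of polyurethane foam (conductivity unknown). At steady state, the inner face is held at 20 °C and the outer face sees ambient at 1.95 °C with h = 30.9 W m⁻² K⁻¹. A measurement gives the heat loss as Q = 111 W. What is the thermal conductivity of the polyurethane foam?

ΣR = ΔT/Q = |20 − 1.95|/111 = 0.1626 K/W
Known resistances:
  R_gypsum board = L/(kA) = 0.184/(0.173·53.6) = 0.01984 K/W
  R_conv,out = 1/(hA) = 1/(30.9·53.6) = 6.038×10^-4 K/W
R_polyurethane foam = ΣR − ΣR_known = 0.1626 − 0.02044 = 0.1422 K/W
L/(kA) = 0.1422 ⇒ k = 0.200/(0.1422·53.6) = 0.0262 W/m·K

k = 0.0262 W/m·K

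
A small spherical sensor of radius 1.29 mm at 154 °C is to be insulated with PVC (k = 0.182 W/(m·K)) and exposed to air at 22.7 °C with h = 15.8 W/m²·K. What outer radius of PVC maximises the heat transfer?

For a sphere, r_cr = 2k_ins/h = 2·0.182/15.8 = 0.0230 m = 2.30 cm

r_cr = 2.30 cm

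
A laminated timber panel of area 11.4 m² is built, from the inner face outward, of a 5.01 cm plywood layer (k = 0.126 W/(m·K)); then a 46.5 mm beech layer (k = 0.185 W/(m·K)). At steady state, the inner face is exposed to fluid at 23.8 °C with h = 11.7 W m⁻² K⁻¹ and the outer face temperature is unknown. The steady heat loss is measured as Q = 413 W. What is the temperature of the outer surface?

Series resistances:
  R_conv,in = 1/(hA) = 1/(11.7·11.4) = 0.007497 K/W
  R_plywood = L/(kA) = 0.0501/(0.126·11.4) = 0.03488 K/W
  R_beech = L/(kA) = 0.0465/(0.185·11.4) = 0.02205 K/W
ΣR = 0.06442 K/W
ΔT = Q·ΣR = 413 × 0.06442 = 26.61 K
Heat flows outward, so T_out = T_in − ΔT = 23.8 − 26.61 = -2.81 °C

T_out = -2.81 °C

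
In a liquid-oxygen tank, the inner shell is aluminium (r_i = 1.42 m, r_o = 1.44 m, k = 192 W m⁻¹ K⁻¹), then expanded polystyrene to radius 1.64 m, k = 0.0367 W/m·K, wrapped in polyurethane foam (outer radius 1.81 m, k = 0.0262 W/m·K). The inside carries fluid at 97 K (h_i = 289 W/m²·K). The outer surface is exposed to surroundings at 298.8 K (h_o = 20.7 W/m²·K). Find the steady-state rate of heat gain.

Q = 562 W

Series thermal resistances, inner to outer:
  R_conv,in = 1/(4πr²h) = 1/(4π·1.42²·289) = 1.366×10^-4 K/W
  R_aluminium = (1/1.42 − 1/1.44)/(4πk) = 0.009781/(4π·192) = 4.054×10^-6 K/W
  R_expanded polystyrene = (1/1.44 − 1/1.64)/(4πk) = 0.08469/(4π·0.0367) = 0.1836 K/W
  R_polyurethane foam = (1/1.64 − 1/1.81)/(4πk) = 0.05727/(4π·0.0262) = 0.1739 K/W
  R_conv,out = 1/(4πr²h) = 1/(4π·1.81²·20.7) = 0.001173 K/W
ΣR = 1.366×10^-4 + 4.054×10^-6 + 0.1836 + 0.1739 + 0.001173 = 0.3588 K/W
Q = ΔT/ΣR = (97 K − 298.8 K)/0.3588 = -562 W
(Negative Q ⇒ heat flows inward; heat gain = 562 W.)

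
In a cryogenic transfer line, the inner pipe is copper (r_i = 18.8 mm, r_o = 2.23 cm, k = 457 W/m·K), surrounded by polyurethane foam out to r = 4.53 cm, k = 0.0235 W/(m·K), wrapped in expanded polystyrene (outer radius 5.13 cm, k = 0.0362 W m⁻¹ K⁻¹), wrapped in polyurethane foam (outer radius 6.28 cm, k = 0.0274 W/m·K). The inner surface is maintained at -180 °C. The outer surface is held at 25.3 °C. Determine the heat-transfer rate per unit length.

Q' = 31.5 W/m

Treat each layer as a resistance in series:
  R'_copper = ln(0.0223/0.0188)/(2πk) = 0.1707/(2π·457) = 5.946×10^-5 m·K/W
  R'_polyurethane foam = ln(0.0453/0.0223)/(2πk) = 0.7087/(2π·0.0235) = 4.800 m·K/W
  R'_expanded polystyrene = ln(0.0513/0.0453)/(2πk) = 0.1244/(2π·0.0362) = 0.5469 m·K/W
  R'_polyurethane foam = ln(0.0628/0.0513)/(2πk) = 0.2023/(2π·0.0274) = 1.175 m·K/W
ΣR = 5.946×10^-5 + 4.800 + 0.5469 + 1.175 = 6.522 m·K/W
Q' = ΔT/ΣR = (-180 °C − 25.3 °C)/6.522 = -31.5 W/m
(Negative Q' ⇒ heat flows inward; heat gain = 31.5 W/m.)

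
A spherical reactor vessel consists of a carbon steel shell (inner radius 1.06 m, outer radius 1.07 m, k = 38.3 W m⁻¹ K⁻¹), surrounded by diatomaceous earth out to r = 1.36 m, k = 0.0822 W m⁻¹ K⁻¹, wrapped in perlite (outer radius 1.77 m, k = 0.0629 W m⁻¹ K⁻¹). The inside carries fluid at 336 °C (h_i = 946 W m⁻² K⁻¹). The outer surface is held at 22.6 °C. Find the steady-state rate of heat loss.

Q = 767 W

Treat each layer as a resistance in series:
  R_conv,in = 1/(4πr²h) = 1/(4π·1.06²·946) = 7.487×10^-5 K/W
  R_carbon steel = (1/1.06 − 1/1.07)/(4πk) = 0.008817/(4π·38.3) = 1.832×10^-5 K/W
  R_diatomaceous earth = (1/1.07 − 1/1.36)/(4πk) = 0.1993/(4π·0.0822) = 0.1929 K/W
  R_perlite = (1/1.36 − 1/1.77)/(4πk) = 0.1703/(4π·0.0629) = 0.2155 K/W
ΣR = 7.487×10^-5 + 1.832×10^-5 + 0.1929 + 0.2155 = 0.4085 K/W
Q = ΔT/ΣR = (336 °C − 22.6 °C)/0.4085 = 767 W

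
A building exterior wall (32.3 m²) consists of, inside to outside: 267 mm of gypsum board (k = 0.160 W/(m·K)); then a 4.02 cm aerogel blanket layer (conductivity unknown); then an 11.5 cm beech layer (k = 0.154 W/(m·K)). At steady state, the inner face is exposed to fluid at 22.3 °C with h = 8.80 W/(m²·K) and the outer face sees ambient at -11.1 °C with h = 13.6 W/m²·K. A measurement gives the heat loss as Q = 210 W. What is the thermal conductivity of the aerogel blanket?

ΣR = ΔT/Q = |22.3 − -11.1|/210 = 0.1590 K/W
Known resistances:
  R_conv,in = 1/(hA) = 1/(8.80·32.3) = 0.003518 K/W
  R_gypsum board = L/(kA) = 0.267/(0.160·32.3) = 0.05166 K/W
  R_beech = L/(kA) = 0.115/(0.154·32.3) = 0.02312 K/W
  R_conv,out = 1/(hA) = 1/(13.6·32.3) = 0.002276 K/W
R_aerogel blanket = ΣR − ΣR_known = 0.1590 − 0.08057 = 0.07843 K/W
L/(kA) = 0.07843 ⇒ k = 0.0402/(0.07843·32.3) = 0.0159 W/m·K

k = 0.0159 W/m·K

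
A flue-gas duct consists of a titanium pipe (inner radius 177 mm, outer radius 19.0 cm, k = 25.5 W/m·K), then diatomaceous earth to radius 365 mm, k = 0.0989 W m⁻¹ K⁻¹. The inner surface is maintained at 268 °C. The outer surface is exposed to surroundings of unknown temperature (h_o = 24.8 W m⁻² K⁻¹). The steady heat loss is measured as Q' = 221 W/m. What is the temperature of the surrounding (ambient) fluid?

T_out = 31.8 °C

Sum the resistances:
  R'_titanium = ln(0.190/0.177)/(2πk) = 0.07087/(2π·25.5) = 4.424×10^-4 m·K/W
  R'_diatomaceous earth = ln(0.365/0.190)/(2πk) = 0.6529/(2π·0.0989) = 1.051 m·K/W
  R'_conv,out = 1/(2πr h) = 1/(2π·0.365·24.8) = 0.01758 m·K/W
ΣR = 1.069 m·K/W
ΔT = Q'·ΣR = 221 × 1.069 = 236.2 K
Heat flows outward, so T_out = T_in − ΔT = 268 − 236.2 = 31.8 °C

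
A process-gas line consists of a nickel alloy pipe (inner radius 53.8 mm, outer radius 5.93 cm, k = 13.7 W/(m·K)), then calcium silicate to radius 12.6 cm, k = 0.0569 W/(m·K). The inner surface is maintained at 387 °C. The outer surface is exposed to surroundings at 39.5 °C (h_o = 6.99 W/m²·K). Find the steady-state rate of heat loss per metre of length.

Q' = 152 W/m

Resistance network (inner→outer):
  R'_nickel alloy = ln(0.0593/0.0538)/(2πk) = 0.09734/(2π·13.7) = 0.001131 m·K/W
  R'_calcium silicate = ln(0.126/0.0593)/(2πk) = 0.7537/(2π·0.0569) = 2.108 m·K/W
  R'_conv,out = 1/(2πr h) = 1/(2π·0.126·6.99) = 0.1807 m·K/W
ΣR = 0.001131 + 2.108 + 0.1807 = 2.290 m·K/W
Q' = ΔT/ΣR = (387 °C − 39.5 °C)/2.290 = 152 W/m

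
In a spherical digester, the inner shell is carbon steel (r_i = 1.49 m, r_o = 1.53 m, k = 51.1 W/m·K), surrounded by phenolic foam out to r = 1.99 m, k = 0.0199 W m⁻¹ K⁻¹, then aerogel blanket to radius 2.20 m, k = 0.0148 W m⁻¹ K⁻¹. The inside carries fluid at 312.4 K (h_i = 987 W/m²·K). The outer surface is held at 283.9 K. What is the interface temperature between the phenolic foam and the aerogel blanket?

Treat each layer as a resistance in series:
  R_conv,in = 1/(4πr²h) = 1/(4π·1.49²·987) = 3.632×10^-5 K/W
  R_carbon steel = (1/1.49 − 1/1.53)/(4πk) = 0.01755/(4π·51.1) = 2.732×10^-5 K/W
  R_phenolic foam = (1/1.53 − 1/1.99)/(4πk) = 0.1511/(4π·0.0199) = 0.6042 K/W
  R_aerogel blanket = (1/1.99 − 1/2.20)/(4πk) = 0.04797/(4π·0.0148) = 0.2579 K/W
ΣR = 3.632×10^-5 + 2.732×10^-5 + 0.6042 + 0.2579 = 0.8622 K/W
Q = ΔT/ΣR = (312.4 K − 283.9 K)/0.8622 = 33.05 W
From the inner boundary to the phenolic foam/aerogel blanket interface, ΣR_partial = 0.6043 K/W.
T_interface = T_in − Q·ΣR_partial = 312.4 K − (33.05)(0.6043) = 292.4 K

T = 292.4 K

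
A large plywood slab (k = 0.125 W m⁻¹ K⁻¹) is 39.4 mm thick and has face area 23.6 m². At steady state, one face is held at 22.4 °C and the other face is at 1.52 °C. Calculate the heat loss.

Q = kA·ΔT/L = 0.125 × 23.6 × |22.4 °C − 1.52 °C| / 0.0394 = 1560 W

Q = 1560 W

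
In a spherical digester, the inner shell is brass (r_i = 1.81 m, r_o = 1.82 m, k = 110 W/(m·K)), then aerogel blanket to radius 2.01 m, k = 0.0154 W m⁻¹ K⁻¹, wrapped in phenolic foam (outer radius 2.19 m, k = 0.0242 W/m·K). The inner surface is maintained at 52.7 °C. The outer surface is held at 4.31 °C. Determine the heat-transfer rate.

Q = 120 W

Resistance network (inner→outer):
  R_brass = (1/1.81 − 1/1.82)/(4πk) = 0.003036/(4π·110) = 2.196×10^-6 K/W
  R_aerogel blanket = (1/1.82 − 1/2.01)/(4πk) = 0.05194/(4π·0.0154) = 0.2684 K/W
  R_phenolic foam = (1/2.01 − 1/2.19)/(4πk) = 0.04089/(4π·0.0242) = 0.1345 K/W
ΣR = 2.196×10^-6 + 0.2684 + 0.1345 = 0.4029 K/W
Q = ΔT/ΣR = (52.7 °C − 4.31 °C)/0.4029 = 120 W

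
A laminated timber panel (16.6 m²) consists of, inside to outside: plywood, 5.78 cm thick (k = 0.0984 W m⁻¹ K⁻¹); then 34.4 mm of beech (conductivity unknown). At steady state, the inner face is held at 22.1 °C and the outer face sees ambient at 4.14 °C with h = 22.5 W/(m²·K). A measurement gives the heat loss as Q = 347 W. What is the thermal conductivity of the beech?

k = 0.151 W/m·K

ΣR = ΔT/Q = |22.1 − 4.14|/347 = 0.05176 K/W
Known resistances:
  R_plywood = L/(kA) = 0.0578/(0.0984·16.6) = 0.03539 K/W
  R_conv,out = 1/(hA) = 1/(22.5·16.6) = 0.002677 K/W
R_beech = ΣR − ΣR_known = 0.05176 − 0.03807 = 0.01369 K/W
L/(kA) = 0.01369 ⇒ k = 0.0344/(0.01369·16.6) = 0.151 W/m·K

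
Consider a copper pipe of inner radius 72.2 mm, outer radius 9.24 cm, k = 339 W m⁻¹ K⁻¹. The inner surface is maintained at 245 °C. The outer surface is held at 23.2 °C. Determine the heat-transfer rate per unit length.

Q' = 2πk·ΔT/ln(r₂/r₁) = 2π × 339 × 221.8 / ln(0.0924/0.0722) = 1.92×10^6 W/m

Q' = 1920 kW/m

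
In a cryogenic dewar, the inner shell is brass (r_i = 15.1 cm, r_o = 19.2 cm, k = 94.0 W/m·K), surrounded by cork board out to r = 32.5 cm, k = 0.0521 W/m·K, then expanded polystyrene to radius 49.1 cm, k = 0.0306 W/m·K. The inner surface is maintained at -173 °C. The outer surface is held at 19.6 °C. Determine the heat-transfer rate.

Treat each layer as a resistance in series:
  R_brass = (1/0.151 − 1/0.192)/(4πk) = 1.414/(4π·94.0) = 0.001197 K/W
  R_cork board = (1/0.192 − 1/0.325)/(4πk) = 2.131/(4π·0.0521) = 3.256 K/W
  R_expanded polystyrene = (1/0.325 − 1/0.491)/(4πk) = 1.040/(4π·0.0306) = 2.705 K/W
ΣR = 0.001197 + 3.256 + 2.705 = 5.962 K/W
Q = ΔT/ΣR = (-173 °C − 19.6 °C)/5.962 = -32.3 W
(Negative Q ⇒ heat flows inward; heat gain = 32.3 W.)

Q = 32.3 W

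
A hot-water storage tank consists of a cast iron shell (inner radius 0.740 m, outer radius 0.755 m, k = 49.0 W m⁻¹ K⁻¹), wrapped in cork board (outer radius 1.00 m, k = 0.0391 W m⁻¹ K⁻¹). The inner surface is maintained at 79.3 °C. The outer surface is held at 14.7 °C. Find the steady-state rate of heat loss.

Q = 97.8 W

Treat each layer as a resistance in series:
  R_cast iron = (1/0.740 − 1/0.755)/(4πk) = 0.02685/(4π·49.0) = 4.360×10^-5 K/W
  R_cork board = (1/0.755 − 1/1.00)/(4πk) = 0.3245/(4π·0.0391) = 0.6604 K/W
ΣR = 4.360×10^-5 + 0.6604 = 0.6604 K/W
Q = ΔT/ΣR = (79.3 °C − 14.7 °C)/0.6604 = 97.8 W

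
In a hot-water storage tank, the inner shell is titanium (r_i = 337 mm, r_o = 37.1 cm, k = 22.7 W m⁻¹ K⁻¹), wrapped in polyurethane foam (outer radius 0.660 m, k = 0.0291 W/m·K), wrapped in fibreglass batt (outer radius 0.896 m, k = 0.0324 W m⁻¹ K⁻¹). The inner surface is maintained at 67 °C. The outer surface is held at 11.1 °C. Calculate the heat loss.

Q = 13.3 W

Treat each layer as a resistance in series:
  R_titanium = (1/0.337 − 1/0.371)/(4πk) = 0.2719/(4π·22.7) = 9.533×10^-4 K/W
  R_polyurethane foam = (1/0.371 − 1/0.660)/(4πk) = 1.180/(4π·0.0291) = 3.228 K/W
  R_fibreglass batt = (1/0.660 − 1/0.896)/(4πk) = 0.3991/(4π·0.0324) = 0.9802 K/W
ΣR = 9.533×10^-4 + 3.228 + 0.9802 = 4.209 K/W
Q = ΔT/ΣR = (67 °C − 11.1 °C)/4.209 = 13.3 W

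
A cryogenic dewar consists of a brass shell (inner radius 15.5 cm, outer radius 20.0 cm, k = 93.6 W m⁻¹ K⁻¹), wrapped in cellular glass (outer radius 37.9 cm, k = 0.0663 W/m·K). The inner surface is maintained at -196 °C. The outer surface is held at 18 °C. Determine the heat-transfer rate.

Series thermal resistances, inner to outer:
  R_brass = (1/0.155 − 1/0.200)/(4πk) = 1.452/(4π·93.6) = 0.001234 K/W
  R_cellular glass = (1/0.200 − 1/0.379)/(4πk) = 2.361/(4π·0.0663) = 2.834 K/W
ΣR = 0.001234 + 2.834 = 2.835 K/W
Q = ΔT/ΣR = (-196 °C − 18 °C)/2.835 = -75.5 W
(Negative Q ⇒ heat flows inward; heat gain = 75.5 W.)

Q = 75.5 W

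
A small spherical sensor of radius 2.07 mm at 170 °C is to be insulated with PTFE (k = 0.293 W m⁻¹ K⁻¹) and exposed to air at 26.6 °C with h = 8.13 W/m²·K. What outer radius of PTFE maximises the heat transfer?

For a sphere, r_cr = 2k_ins/h = 2·0.293/8.13 = 0.0721 m = 7.21 cm

r_cr = 7.21 cm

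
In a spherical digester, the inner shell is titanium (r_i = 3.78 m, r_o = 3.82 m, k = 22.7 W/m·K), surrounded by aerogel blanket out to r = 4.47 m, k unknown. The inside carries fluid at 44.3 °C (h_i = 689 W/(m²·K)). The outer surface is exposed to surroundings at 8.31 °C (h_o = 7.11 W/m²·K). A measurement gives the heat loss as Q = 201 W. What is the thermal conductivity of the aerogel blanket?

ΣR = ΔT/Q = |44.3 − 8.31|/201 = 0.1791 K/W
Known resistances:
  R_conv,in = 1/(4πr²h) = 1/(4π·3.78²·689) = 8.083×10^-6 K/W
  R_titanium = (1/3.78 − 1/3.82)/(4πk) = 0.002770/(4π·22.7) = 9.711×10^-6 K/W
  R_conv,out = 1/(4πr²h) = 1/(4π·4.47²·7.11) = 5.602×10^-4 K/W
R_aerogel blanket = ΣR − ΣR_known = 0.1791 − 5.780×10^-4 = 0.1785 K/W
(1/r₁−1/r₂)/(4πk) = 0.1785 ⇒ k = 0.03807/(4π·0.1785) = 0.0170 W/m·K

k = 0.0170 W/m·K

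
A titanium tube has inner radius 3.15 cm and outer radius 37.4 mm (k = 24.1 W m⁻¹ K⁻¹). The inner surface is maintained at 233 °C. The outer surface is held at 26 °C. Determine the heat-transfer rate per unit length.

Q' = 1.83×10^5 W/m

Q' = 2πk·ΔT/ln(r₂/r₁) = 2π × 24.1 × 207 / ln(0.0374/0.0315) = 1.83×10^5 W/m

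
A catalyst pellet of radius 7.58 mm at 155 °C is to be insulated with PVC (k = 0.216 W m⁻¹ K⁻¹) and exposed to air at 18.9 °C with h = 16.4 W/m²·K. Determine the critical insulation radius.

For a sphere, r_cr = 2k_ins/h = 2·0.216/16.4 = 0.0263 m = 2.63 cm

r_cr = 2.63 cm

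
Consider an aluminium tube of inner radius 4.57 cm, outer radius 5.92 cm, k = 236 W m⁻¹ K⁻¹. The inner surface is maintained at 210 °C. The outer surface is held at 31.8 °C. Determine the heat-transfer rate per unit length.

Q' = 1.02×10^6 W/m

Q' = 2πk·ΔT/ln(r₂/r₁) = 2π × 236 × 178.2 / ln(0.0592/0.0457) = 1.02×10^6 W/m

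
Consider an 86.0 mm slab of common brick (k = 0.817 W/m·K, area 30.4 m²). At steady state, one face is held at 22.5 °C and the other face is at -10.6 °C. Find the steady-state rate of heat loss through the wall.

Q = 9560 W

Q = kA·ΔT/L = 0.817 × 30.4 × |22.5 °C − -10.6 °C| / 0.0860 = 9560 W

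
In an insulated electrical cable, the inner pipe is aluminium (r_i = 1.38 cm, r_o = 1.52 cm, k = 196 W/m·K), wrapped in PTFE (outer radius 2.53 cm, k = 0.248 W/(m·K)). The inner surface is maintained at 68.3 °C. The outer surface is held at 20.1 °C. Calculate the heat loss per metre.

Q' = 147 W/m

Resistance network (inner→outer):
  R'_aluminium = ln(0.0152/0.0138)/(2πk) = 0.09663/(2π·196) = 7.846×10^-5 m·K/W
  R'_PTFE = ln(0.0253/0.0152)/(2πk) = 0.5095/(2π·0.248) = 0.3270 m·K/W
ΣR = 7.846×10^-5 + 0.3270 = 0.3271 m·K/W
Q' = ΔT/ΣR = (68.3 °C − 20.1 °C)/0.3271 = 147 W/m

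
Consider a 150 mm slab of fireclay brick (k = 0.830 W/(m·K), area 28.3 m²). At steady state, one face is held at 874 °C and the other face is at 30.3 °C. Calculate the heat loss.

Q = 132 kW

Q = kA·ΔT/L = 0.830 × 28.3 × |874 °C − 30.3 °C| / 0.150 = 1.32×10^5 W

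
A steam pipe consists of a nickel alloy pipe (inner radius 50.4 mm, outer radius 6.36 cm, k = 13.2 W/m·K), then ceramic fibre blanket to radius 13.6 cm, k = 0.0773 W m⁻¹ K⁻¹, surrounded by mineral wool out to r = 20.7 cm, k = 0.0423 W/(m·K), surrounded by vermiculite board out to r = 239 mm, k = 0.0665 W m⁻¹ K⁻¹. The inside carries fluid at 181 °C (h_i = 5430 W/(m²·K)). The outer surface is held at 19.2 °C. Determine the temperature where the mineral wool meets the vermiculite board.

Treat each layer as a resistance in series:
  R'_conv,in = 1/(2πr h) = 1/(2π·0.0504·5430) = 5.816×10^-4 m·K/W
  R'_nickel alloy = ln(0.0636/0.0504)/(2πk) = 0.2326/(2π·13.2) = 0.002805 m·K/W
  R'_ceramic fibre blanket = ln(0.136/0.0636)/(2πk) = 0.7600/(2π·0.0773) = 1.565 m·K/W
  R'_mineral wool = ln(0.207/0.136)/(2πk) = 0.4201/(2π·0.0423) = 1.581 m·K/W
  R'_vermiculite board = ln(0.239/0.207)/(2πk) = 0.1437/(2π·0.0665) = 0.3440 m·K/W
ΣR = 5.816×10^-4 + 0.002805 + 1.565 + 1.581 + 0.3440 = 3.493 m·K/W
Q' = ΔT/ΣR = (181 °C − 19.2 °C)/3.493 = 46.32 W/m
From the inner boundary to the mineral wool/vermiculite board interface, ΣR_partial = 3.149 m·K/W.
T_interface = T_in − Q'·ΣR_partial = 181 °C − (46.32)(3.149) = 35.1 °C

T = 35.1 °C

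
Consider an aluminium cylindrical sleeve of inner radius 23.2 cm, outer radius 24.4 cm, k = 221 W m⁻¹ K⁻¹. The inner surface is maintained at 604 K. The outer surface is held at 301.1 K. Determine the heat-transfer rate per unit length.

Q' = 2πk·ΔT/ln(r₂/r₁) = 2π × 221 × 302.9 / ln(0.244/0.232) = 8.34×10^6 W/m

Q' = 8.34×10^6 W/m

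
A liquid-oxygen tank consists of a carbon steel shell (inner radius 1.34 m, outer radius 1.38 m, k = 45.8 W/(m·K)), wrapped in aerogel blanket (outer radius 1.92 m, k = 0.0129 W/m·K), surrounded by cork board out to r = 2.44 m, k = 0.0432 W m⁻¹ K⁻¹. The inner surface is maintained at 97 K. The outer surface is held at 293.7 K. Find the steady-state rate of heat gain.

Series thermal resistances, inner to outer:
  R_carbon steel = (1/1.34 − 1/1.38)/(4πk) = 0.02163/(4π·45.8) = 3.758×10^-5 K/W
  R_aerogel blanket = (1/1.38 − 1/1.92)/(4πk) = 0.2038/(4π·0.0129) = 1.257 K/W
  R_cork board = (1/1.92 − 1/2.44)/(4πk) = 0.1110/(4π·0.0432) = 0.2045 K/W
ΣR = 3.758×10^-5 + 1.257 + 0.2045 = 1.462 K/W
Q = ΔT/ΣR = (97 K − 293.7 K)/1.462 = -135 W
(Negative Q ⇒ heat flows inward; heat gain = 135 W.)

Q = 135 W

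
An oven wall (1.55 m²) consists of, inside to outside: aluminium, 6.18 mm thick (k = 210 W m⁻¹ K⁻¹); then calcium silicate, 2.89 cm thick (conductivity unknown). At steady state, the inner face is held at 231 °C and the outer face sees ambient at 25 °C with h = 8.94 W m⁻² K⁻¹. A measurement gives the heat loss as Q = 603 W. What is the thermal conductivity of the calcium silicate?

k = 0.0692 W/m·K

ΣR = ΔT/Q = |231 − 25|/603 = 0.3416 K/W
Known resistances:
  R_aluminium = L/(kA) = 0.00618/(210·1.55) = 1.899×10^-5 K/W
  R_conv,out = 1/(hA) = 1/(8.94·1.55) = 0.07217 K/W
R_calcium silicate = ΣR − ΣR_known = 0.3416 − 0.07219 = 0.2694 K/W
L/(kA) = 0.2694 ⇒ k = 0.0289/(0.2694·1.55) = 0.0692 W/m·K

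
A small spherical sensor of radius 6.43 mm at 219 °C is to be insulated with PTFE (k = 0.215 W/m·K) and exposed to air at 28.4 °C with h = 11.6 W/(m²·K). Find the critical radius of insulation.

r_cr = 3.71 cm

For a sphere, r_cr = 2k_ins/h = 2·0.215/11.6 = 0.0371 m = 3.71 cm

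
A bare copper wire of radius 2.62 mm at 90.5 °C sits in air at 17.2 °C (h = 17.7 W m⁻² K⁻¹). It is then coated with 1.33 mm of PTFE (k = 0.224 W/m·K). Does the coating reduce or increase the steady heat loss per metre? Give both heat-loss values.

Critical radius for a cylinder: r_cr = k/h = 0.0127 m = 1.27 cm.
Outer radius after coating: r₂ = 0.00262 + 0.00133 = 0.00395 m.
Since r₁ < r_cr and r₂ ≤ r_cr, the coating moves toward the maximum at r_cr — heat loss rises.
Bare: R = 1/(2πr₁h) = 3.432 m·K/W; Q = 73.3/3.432 = 21.4 W/m.
Coated: R = R_cond + R_conv = 2.568 m·K/W; Q = 73.3/2.568 = 28.5 W/m.

increases: 21.4 → 28.5 W/m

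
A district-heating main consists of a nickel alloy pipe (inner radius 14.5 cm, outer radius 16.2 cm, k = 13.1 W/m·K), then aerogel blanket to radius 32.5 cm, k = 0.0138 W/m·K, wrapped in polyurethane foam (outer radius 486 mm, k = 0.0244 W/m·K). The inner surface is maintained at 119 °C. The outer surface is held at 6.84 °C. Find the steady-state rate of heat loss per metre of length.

Series thermal resistances, inner to outer:
  R'_nickel alloy = ln(0.162/0.145)/(2πk) = 0.1109/(2π·13.1) = 0.001347 m·K/W
  R'_aerogel blanket = ln(0.325/0.162)/(2πk) = 0.6962/(2π·0.0138) = 8.030 m·K/W
  R'_polyurethane foam = ln(0.486/0.325)/(2πk) = 0.4024/(2π·0.0244) = 2.625 m·K/W
ΣR = 0.001347 + 8.030 + 2.625 = 10.66 m·K/W
Q' = ΔT/ΣR = (119 °C − 6.84 °C)/10.66 = 10.5 W/m

Q' = 10.5 W/m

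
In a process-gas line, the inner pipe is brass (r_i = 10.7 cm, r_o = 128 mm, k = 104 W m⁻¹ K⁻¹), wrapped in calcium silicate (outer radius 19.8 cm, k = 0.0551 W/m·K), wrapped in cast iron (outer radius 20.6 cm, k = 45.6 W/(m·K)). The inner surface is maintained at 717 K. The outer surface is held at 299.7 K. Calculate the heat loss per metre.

Q' = 331 W/m

Resistance network (inner→outer):
  R'_brass = ln(0.128/0.107)/(2πk) = 0.1792/(2π·104) = 2.742×10^-4 m·K/W
  R'_calcium silicate = ln(0.198/0.128)/(2πk) = 0.4362/(2π·0.0551) = 1.260 m·K/W
  R'_cast iron = ln(0.206/0.198)/(2πk) = 0.03961/(2π·45.6) = 1.382×10^-4 m·K/W
ΣR = 2.742×10^-4 + 1.260 + 1.382×10^-4 = 1.260 m·K/W
Q' = ΔT/ΣR = (717 K − 299.7 K)/1.260 = 331 W/m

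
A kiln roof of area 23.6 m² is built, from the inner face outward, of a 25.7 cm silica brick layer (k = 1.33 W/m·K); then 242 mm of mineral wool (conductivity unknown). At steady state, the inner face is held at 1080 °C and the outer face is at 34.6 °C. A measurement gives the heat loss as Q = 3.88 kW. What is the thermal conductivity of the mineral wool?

k = 0.0393 W/m·K

ΣR = ΔT/Q = |1080 − 34.6|/3880 = 0.2694 K/W
Known resistances:
  R_silica brick = L/(kA) = 0.257/(1.33·23.6) = 0.008188 K/W
R_mineral wool = ΣR − ΣR_known = 0.2694 − 0.008188 = 0.2612 K/W
L/(kA) = 0.2612 ⇒ k = 0.242/(0.2612·23.6) = 0.0393 W/m·K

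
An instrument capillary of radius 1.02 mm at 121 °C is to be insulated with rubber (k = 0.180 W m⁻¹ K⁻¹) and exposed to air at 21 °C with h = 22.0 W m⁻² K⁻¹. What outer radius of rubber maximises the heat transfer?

For a cylinder, r_cr = k_ins/h = 0.180/22.0 = 0.00818 m = 0.818 cm

r_cr = 0.818 cm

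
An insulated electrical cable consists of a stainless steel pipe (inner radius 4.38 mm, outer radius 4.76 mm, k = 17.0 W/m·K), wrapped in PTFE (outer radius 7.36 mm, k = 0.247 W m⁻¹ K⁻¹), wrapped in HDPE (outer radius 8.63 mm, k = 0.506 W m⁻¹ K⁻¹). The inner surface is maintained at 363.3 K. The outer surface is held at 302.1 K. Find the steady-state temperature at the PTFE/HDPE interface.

Treat each layer as a resistance in series:
  R'_stainless steel = ln(0.00476/0.00438)/(2πk) = 0.08320/(2π·17.0) = 7.789×10^-4 m·K/W
  R'_PTFE = ln(0.00736/0.00476)/(2πk) = 0.4358/(2π·0.247) = 0.2808 m·K/W
  R'_HDPE = ln(0.00863/0.00736)/(2πk) = 0.1592/(2π·0.506) = 0.05007 m·K/W
ΣR = 7.789×10^-4 + 0.2808 + 0.05007 = 0.3316 m·K/W
Q' = ΔT/ΣR = (363.3 K − 302.1 K)/0.3316 = 184.6 W/m
From the inner boundary to the PTFE/HDPE interface, ΣR_partial = 0.2816 m·K/W.
T_interface = T_in − Q'·ΣR_partial = 363.3 K − (184.6)(0.2816) = 311.3 K

T = 311.3 K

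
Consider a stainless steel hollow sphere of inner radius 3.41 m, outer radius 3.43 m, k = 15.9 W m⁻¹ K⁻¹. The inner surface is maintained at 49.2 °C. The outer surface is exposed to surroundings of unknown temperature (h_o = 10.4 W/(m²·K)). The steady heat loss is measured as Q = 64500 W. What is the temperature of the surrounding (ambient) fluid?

T_out = 6.70 °C

Sum the resistances:
  R_stainless steel = (1/3.41 − 1/3.43)/(4πk) = 0.001710/(4π·15.9) = 8.558×10^-6 K/W
  R_conv,out = 1/(4πr²h) = 1/(4π·3.43²·10.4) = 6.504×10^-4 K/W
ΣR = 6.589×10^-4 K/W
ΔT = Q·ΣR = 64500 × 6.589×10^-4 = 42.50 K
Heat flows outward, so T_out = T_in − ΔT = 49.2 − 42.50 = 6.70 °C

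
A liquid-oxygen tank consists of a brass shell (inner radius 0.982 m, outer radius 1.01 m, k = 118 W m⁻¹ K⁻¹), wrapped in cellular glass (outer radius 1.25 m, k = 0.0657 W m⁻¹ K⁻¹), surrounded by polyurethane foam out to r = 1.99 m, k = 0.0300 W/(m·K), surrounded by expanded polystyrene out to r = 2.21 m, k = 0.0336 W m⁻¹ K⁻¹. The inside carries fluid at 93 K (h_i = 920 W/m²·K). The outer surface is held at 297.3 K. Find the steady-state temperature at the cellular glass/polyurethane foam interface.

T = 134 K

Resistance network (inner→outer):
  R_conv,in = 1/(4πr²h) = 1/(4π·0.982²·920) = 8.970×10^-5 K/W
  R_brass = (1/0.982 − 1/1.01)/(4πk) = 0.02823/(4π·118) = 1.904×10^-5 K/W
  R_cellular glass = (1/1.01 − 1/1.25)/(4πk) = 0.1901/(4π·0.0657) = 0.2303 K/W
  R_polyurethane foam = (1/1.25 − 1/1.99)/(4πk) = 0.2975/(4π·0.0300) = 0.7891 K/W
  R_expanded polystyrene = (1/1.99 − 1/2.21)/(4πk) = 0.05002/(4π·0.0336) = 0.1185 K/W
ΣR = 8.970×10^-5 + 1.904×10^-5 + 0.2303 + 0.7891 + 0.1185 = 1.138 K/W
Q = ΔT/ΣR = (93 K − 297.3 K)/1.138 = -179.5 W
From the inner boundary to the cellular glass/polyurethane foam interface, ΣR_partial = 0.2304 K/W.
T_interface = T_in − Q·ΣR_partial = 93 K − (-179.5)(0.2304) = 134 K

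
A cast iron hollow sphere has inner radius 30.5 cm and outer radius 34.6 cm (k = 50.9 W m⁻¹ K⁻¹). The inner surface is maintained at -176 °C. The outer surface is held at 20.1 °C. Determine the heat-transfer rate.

Q = 4πk·ΔT/(1/r₁ − 1/r₂) = 4π × 50.9 × 196.1 / (1/0.305 − 1/0.346) = 3.23×10^5 W

Q = 323 kW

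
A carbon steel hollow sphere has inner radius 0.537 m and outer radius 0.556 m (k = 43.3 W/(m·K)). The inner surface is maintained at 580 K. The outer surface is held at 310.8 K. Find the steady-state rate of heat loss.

Q = 2300 kW

Q = 4πk·ΔT/(1/r₁ − 1/r₂) = 4π × 43.3 × 269.2 / (1/0.537 − 1/0.556) = 2.30×10^6 W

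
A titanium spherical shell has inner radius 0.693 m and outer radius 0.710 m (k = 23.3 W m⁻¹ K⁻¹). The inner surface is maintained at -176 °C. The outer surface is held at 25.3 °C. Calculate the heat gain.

Q = 1710 kW

Q = 4πk·ΔT/(1/r₁ − 1/r₂) = 4π × 23.3 × 201.3 / (1/0.693 − 1/0.710) = 1.71×10^6 W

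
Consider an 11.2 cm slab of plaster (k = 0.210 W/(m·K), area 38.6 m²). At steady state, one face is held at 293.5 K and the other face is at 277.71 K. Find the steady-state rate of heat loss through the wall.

Q = 1140 W

Q = kA·ΔT/L = 0.210 × 38.6 × |293.5 K − 277.71 K| / 0.112 = 1140 W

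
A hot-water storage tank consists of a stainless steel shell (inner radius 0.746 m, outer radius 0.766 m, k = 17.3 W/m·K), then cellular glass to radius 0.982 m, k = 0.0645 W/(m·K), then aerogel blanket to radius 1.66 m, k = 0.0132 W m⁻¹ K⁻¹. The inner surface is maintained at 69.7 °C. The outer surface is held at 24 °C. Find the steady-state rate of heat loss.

Q = 16.0 W

Treat each layer as a resistance in series:
  R_stainless steel = (1/0.746 − 1/0.766)/(4πk) = 0.03500/(4π·17.3) = 1.610×10^-4 K/W
  R_cellular glass = (1/0.766 − 1/0.982)/(4πk) = 0.2872/(4π·0.0645) = 0.3543 K/W
  R_aerogel blanket = (1/0.982 − 1/1.66)/(4πk) = 0.4159/(4π·0.0132) = 2.507 K/W
ΣR = 1.610×10^-4 + 0.3543 + 2.507 = 2.861 K/W
Q = ΔT/ΣR = (69.7 °C − 24 °C)/2.861 = 16.0 W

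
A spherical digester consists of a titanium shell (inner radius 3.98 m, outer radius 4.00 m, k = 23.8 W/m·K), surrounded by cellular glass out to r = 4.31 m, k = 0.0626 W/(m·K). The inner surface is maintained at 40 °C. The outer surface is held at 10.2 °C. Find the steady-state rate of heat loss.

Q = 1300 W

Treat each layer as a resistance in series:
  R_titanium = (1/3.98 − 1/4.00)/(4πk) = 0.001256/(4π·23.8) = 4.200×10^-6 K/W
  R_cellular glass = (1/4.00 − 1/4.31)/(4πk) = 0.01798/(4π·0.0626) = 0.02286 K/W
ΣR = 4.200×10^-6 + 0.02286 = 0.02286 K/W
Q = ΔT/ΣR = (40 °C − 10.2 °C)/0.02286 = 1300 W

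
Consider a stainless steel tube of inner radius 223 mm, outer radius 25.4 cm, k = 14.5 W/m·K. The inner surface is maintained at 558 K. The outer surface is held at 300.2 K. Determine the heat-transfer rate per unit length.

Q' = 180 kW/m

Q' = 2πk·ΔT/ln(r₂/r₁) = 2π × 14.5 × 257.8 / ln(0.254/0.223) = 1.80×10^5 W/m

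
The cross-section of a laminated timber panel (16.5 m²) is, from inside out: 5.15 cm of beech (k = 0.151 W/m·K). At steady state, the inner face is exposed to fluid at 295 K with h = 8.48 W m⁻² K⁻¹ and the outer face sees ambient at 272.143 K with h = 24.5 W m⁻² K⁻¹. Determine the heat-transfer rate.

Series thermal resistances, inner to outer:
  R_conv,in = 1/(hA) = 1/(8.48·16.5) = 0.007147 K/W
  R_beech = L/(kA) = 0.0515/(0.151·16.5) = 0.02067 K/W
  R_conv,out = 1/(hA) = 1/(24.5·16.5) = 0.002474 K/W
ΣR = 0.007147 + 0.02067 + 0.002474 = 0.03029 K/W
Q = ΔT/ΣR = (295 K − 272.143 K)/0.03029 = 755 W

Q = 755 W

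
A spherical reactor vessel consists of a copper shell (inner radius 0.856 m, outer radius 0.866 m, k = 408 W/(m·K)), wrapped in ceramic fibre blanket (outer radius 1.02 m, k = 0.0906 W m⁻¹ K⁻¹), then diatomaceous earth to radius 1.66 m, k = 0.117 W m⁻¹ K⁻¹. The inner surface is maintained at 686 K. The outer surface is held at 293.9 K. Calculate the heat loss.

Treat each layer as a resistance in series:
  R_copper = (1/0.856 − 1/0.866)/(4πk) = 0.01349/(4π·408) = 2.631×10^-6 K/W
  R_ceramic fibre blanket = (1/0.866 − 1/1.02)/(4πk) = 0.1743/(4π·0.0906) = 0.1531 K/W
  R_diatomaceous earth = (1/1.02 − 1/1.66)/(4πk) = 0.3780/(4π·0.117) = 0.2571 K/W
ΣR = 2.631×10^-6 + 0.1531 + 0.2571 = 0.4102 K/W
Q = ΔT/ΣR = (686 K − 293.9 K)/0.4102 = 956 W

Q = 956 W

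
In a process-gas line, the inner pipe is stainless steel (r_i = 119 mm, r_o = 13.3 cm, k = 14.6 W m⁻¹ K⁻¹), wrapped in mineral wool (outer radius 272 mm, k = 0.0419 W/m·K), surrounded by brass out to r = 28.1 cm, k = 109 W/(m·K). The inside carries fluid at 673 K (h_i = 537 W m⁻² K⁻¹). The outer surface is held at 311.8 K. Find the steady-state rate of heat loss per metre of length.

Series thermal resistances, inner to outer:
  R'_conv,in = 1/(2πr h) = 1/(2π·0.119·537) = 0.002491 m·K/W
  R'_stainless steel = ln(0.133/0.119)/(2πk) = 0.1112/(2π·14.6) = 0.001212 m·K/W
  R'_mineral wool = ln(0.272/0.133)/(2πk) = 0.7155/(2π·0.0419) = 2.718 m·K/W
  R'_brass = ln(0.281/0.272)/(2πk) = 0.03255/(2π·109) = 4.753×10^-5 m·K/W
ΣR = 0.002491 + 0.001212 + 2.718 + 4.753×10^-5 = 2.722 m·K/W
Q' = ΔT/ΣR = (673 K − 311.8 K)/2.722 = 133 W/m

Q' = 133 W/m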